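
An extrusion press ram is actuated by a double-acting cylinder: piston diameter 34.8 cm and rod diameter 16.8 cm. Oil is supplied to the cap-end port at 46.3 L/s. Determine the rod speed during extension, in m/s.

v ≈ 0.487 m/s

Cap-side area A_cap = π/4 × (34.8 cm)² = 951.1 cm^2
v = Q / A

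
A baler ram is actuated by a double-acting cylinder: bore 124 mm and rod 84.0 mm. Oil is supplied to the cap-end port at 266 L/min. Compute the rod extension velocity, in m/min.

Cap-side area A_cap = π/4 × (124 mm)² = 12080 mm^2
v = Q / A

v ≈ 22.0 m/min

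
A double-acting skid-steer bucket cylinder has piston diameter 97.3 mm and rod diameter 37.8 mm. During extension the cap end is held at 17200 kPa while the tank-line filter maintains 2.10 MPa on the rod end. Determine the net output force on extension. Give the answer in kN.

Cap-side area A_cap = π/4 × (97.3 mm)² = 7436 mm^2
Rod-side annular area A_ann = π/4 × (97.3² − 37.8²) = 6313 mm^2
Net thrust = P_cap·A_cap − P_rod·A_ann = 127.9 kN − 13.26 kN

F ≈ 115 kN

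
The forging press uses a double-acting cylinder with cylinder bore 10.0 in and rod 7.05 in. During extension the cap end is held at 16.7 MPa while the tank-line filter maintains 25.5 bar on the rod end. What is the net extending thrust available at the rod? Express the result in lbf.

Cap-side area A_cap = π/4 × (10.0 in)² = 78.54 in^2
Rod-side annular area A_ann = π/4 × (10.0² − 7.05²) = 39.50 in^2
Net thrust = P_cap·A_cap − P_rod·A_ann = 1.902e5 lbf − 14610 lbf

F ≈ 1.76e5 lbf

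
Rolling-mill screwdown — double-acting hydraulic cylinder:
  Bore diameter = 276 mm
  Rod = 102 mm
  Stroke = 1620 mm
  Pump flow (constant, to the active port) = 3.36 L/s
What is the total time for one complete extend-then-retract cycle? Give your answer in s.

t ≈ 53.8 s

Cap-side area A_cap = π/4 × (276 mm)² = 59830 mm^2
Rod-side annular area A_ann = π/4 × (276² − 102²) = 51660 mm^2
t_ext = A_cap·L/Q = 28.85 s
t_ret = A_ann·L/Q = 24.91 s
t_cycle = t_ext + t_ret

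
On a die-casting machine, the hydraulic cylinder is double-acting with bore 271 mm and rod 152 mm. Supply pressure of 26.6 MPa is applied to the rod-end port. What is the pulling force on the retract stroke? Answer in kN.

F ≈ 1050 kN

Rod-side annular area A_ann = π/4 × (271² − 152²) = 39530 mm^2
On retraction the pressure acts on the annular area (bore minus rod).
F = P × A_ann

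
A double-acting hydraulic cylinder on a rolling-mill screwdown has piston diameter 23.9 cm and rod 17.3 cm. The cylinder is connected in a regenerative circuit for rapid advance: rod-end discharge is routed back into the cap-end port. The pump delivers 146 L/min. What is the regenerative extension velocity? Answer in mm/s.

v ≈ 104 mm/s

In regeneration the rod-end outflow joins the pump flow into the cap end, so the net volume the pump must supply per unit advance equals the rod cross-section area.
Rod cross-section A_rod = π/4 × (17.3 cm)² = 235.1 cm^2
v = Q_pump / A_rod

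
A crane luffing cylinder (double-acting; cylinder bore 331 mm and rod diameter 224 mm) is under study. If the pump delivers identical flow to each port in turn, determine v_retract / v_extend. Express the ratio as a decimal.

Cap-side area A_cap = π/4 × (331 mm)² = 86050 mm^2
Rod-side annular area A_ann = π/4 × (331² − 224²) = 46640 mm^2
For equal Q, v ∝ 1/A, so v_ret/v_ext = A_cap/A_ann.

v_ret/v_ext ≈ 1.84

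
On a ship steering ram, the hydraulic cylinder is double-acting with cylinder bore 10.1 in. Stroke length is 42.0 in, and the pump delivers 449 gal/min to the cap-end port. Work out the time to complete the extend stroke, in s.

t ≈ 1.95 s

Cap-side area A_cap = π/4 × (10.1 in)² = 80.12 in^2
Swept volume V = A × L; t = V / Q = A·L / Q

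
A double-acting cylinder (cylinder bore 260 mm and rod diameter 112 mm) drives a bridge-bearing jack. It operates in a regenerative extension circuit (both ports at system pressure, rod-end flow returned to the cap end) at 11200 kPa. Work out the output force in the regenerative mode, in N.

With equal pressure on both faces, forces on the annular region cancel; the net push is pressure × rod cross-section.
Rod cross-section A_rod = π/4 × (112 mm)² = 9852 mm^2
F = P × A_rod

F ≈ 1.10e5 N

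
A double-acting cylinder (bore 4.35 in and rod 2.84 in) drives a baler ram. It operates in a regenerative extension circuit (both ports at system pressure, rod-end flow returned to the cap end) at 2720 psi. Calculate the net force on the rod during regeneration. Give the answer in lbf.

With equal pressure on both faces, forces on the annular region cancel; the net push is pressure × rod cross-section.
Rod cross-section A_rod = π/4 × (2.84 in)² = 6.335 in^2
F = P × A_rod

F ≈ 17200 lbf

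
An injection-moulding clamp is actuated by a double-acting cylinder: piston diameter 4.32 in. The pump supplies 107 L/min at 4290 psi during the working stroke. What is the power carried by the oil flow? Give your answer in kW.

Hydraulic power = P × Q

W ≈ 52.7 kW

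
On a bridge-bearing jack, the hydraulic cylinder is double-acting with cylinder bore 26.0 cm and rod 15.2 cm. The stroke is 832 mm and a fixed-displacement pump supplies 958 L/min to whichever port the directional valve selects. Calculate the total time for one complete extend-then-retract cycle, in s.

t ≈ 4.59 s

Cap-side area A_cap = π/4 × (26.0 cm)² = 530.9 cm^2
Rod-side annular area A_ann = π/4 × (26.0² − 15.2²) = 349.5 cm^2
t_ext = A_cap·L/Q = 2.767 s
t_ret = A_ann·L/Q = 1.821 s
t_cycle = t_ext + t_ret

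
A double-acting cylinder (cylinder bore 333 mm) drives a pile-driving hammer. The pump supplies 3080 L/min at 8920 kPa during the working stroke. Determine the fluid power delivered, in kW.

W ≈ 458 kW

Hydraulic power = P × Q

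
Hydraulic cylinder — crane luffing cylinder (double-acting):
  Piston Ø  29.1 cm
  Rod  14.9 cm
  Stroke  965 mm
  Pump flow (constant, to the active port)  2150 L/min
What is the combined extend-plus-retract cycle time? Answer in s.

t ≈ 3.11 s

Cap-side area A_cap = π/4 × (29.1 cm)² = 665.1 cm^2
Rod-side annular area A_ann = π/4 × (29.1² − 14.9²) = 490.7 cm^2
t_ext = A_cap·L/Q = 1.791 s
t_ret = A_ann·L/Q = 1.322 s
t_cycle = t_ext + t_ret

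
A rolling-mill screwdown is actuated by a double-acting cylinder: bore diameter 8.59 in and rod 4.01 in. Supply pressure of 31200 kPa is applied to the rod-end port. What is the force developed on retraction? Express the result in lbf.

Rod-side annular area A_ann = π/4 × (8.59² − 4.01²) = 45.32 in^2
On retraction the pressure acts on the annular area (bore minus rod).
F = P × A_ann

F ≈ 2.05e5 lbf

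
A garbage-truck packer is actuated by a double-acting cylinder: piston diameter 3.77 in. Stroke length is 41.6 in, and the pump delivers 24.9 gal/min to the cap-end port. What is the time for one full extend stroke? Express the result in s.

Cap-side area A_cap = π/4 × (3.77 in)² = 11.16 in^2
Swept volume V = A × L; t = V / Q = A·L / Q

t ≈ 4.84 s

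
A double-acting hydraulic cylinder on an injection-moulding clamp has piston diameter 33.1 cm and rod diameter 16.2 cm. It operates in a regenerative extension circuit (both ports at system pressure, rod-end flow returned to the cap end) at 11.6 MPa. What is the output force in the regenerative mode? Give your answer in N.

With equal pressure on both faces, forces on the annular region cancel; the net push is pressure × rod cross-section.
Rod cross-section A_rod = π/4 × (16.2 cm)² = 206.1 cm^2
F = P × A_rod

F ≈ 2.39e5 N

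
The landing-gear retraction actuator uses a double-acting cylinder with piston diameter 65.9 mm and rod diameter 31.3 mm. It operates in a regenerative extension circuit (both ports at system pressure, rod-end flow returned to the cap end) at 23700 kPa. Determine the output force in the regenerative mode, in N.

With equal pressure on both faces, forces on the annular region cancel; the net push is pressure × rod cross-section.
Rod cross-section A_rod = π/4 × (31.3 mm)² = 769.4 mm^2
F = P × A_rod

F ≈ 18200 N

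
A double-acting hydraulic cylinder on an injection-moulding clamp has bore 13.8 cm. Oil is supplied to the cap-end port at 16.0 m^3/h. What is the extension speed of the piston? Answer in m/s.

Cap-side area A_cap = π/4 × (13.8 cm)² = 149.6 cm^2
v = Q / A

v ≈ 0.297 m/s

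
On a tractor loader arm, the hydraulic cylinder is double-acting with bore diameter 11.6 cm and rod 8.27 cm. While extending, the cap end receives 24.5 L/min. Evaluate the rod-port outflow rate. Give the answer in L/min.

Cap-side area A_cap = π/4 × (11.6 cm)² = 105.7 cm^2
Rod-side annular area A_ann = π/4 × (11.6² − 8.27²) = 51.97 cm^2
Piston speed v = Q_in/A_cap; rod-end outflow Q_out = v × A_ann = Q_in × A_ann/A_cap.

Q_out ≈ 12.0 L/min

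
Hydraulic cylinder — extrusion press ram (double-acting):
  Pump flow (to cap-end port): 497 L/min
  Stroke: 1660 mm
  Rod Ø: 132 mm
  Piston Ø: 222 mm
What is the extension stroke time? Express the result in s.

Cap-side area A_cap = π/4 × (222 mm)² = 38710 mm^2
Swept volume V = A × L; t = V / Q = A·L / Q

t ≈ 7.76 s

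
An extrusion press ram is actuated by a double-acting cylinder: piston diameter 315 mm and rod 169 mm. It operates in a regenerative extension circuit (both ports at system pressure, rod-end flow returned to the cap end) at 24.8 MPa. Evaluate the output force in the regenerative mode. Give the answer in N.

With equal pressure on both faces, forces on the annular region cancel; the net push is pressure × rod cross-section.
Rod cross-section A_rod = π/4 × (169 mm)² = 22430 mm^2
F = P × A_rod

F ≈ 5.56e5 N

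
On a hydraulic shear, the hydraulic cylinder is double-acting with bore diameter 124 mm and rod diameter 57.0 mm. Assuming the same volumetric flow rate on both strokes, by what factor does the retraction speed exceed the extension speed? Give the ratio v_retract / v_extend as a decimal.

v_ret/v_ext ≈ 1.27

Cap-side area A_cap = π/4 × (124 mm)² = 12080 mm^2
Rod-side annular area A_ann = π/4 × (124² − 57.0²) = 9525 mm^2
For equal Q, v ∝ 1/A, so v_ret/v_ext = A_cap/A_ann.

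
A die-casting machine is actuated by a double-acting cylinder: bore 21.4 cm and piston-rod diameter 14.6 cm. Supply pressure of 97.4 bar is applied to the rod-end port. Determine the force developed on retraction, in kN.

Rod-side annular area A_ann = π/4 × (21.4² − 14.6²) = 192.3 cm^2
On retraction the pressure acts on the annular area (bore minus rod).
F = P × A_ann

F ≈ 187 kN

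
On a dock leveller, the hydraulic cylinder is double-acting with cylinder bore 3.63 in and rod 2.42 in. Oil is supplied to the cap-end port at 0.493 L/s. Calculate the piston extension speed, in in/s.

Cap-side area A_cap = π/4 × (3.63 in)² = 10.35 in^2
v = Q / A

v ≈ 2.91 in/s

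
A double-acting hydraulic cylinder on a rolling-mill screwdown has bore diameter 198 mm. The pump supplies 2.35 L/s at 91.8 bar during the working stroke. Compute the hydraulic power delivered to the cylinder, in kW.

W ≈ 21.6 kW

Hydraulic power = P × Q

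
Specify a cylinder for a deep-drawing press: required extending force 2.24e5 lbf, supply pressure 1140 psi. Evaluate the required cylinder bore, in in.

Extension force acts on the full piston face: F = P × (π/4)D².
D = √(4F / (πP)) = √(4 × 2.24e5 lbf / (π × 1140 psi))

D ≈ 15.8 in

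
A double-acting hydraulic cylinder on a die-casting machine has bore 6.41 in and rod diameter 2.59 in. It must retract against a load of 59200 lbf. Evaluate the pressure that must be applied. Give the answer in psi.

Rod-side annular area A_ann = π/4 × (6.41² − 2.59²) = 27.00 in^2
Retraction: pressure acts on the annular area.
P = F / A = 59200 lbf / A

P ≈ 2190 psi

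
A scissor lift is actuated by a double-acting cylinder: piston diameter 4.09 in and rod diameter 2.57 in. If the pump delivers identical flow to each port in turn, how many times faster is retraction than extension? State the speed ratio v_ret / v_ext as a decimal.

v_ret/v_ext ≈ 1.65

Cap-side area A_cap = π/4 × (4.09 in)² = 13.14 in^2
Rod-side annular area A_ann = π/4 × (4.09² − 2.57²) = 7.951 in^2
For equal Q, v ∝ 1/A, so v_ret/v_ext = A_cap/A_ann.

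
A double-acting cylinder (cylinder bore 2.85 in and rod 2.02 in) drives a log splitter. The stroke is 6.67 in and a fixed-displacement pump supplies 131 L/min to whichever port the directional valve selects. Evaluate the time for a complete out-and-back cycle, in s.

t ≈ 0.478 s

Cap-side area A_cap = π/4 × (2.85 in)² = 6.379 in^2
Rod-side annular area A_ann = π/4 × (2.85² − 2.02²) = 3.175 in^2
t_ext = A_cap·L/Q = 0.3194 s
t_ret = A_ann·L/Q = 0.1589 s
t_cycle = t_ext + t_ret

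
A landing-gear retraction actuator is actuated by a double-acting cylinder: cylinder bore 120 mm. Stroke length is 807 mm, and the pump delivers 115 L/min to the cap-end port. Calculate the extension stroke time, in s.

t ≈ 4.76 s

Cap-side area A_cap = π/4 × (120 mm)² = 11310 mm^2
Swept volume V = A × L; t = V / Q = A·L / Q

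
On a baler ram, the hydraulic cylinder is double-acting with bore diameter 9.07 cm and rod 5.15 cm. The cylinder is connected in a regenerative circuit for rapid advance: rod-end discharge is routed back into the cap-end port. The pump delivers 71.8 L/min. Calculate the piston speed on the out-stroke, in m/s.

v ≈ 0.574 m/s

In regeneration the rod-end outflow joins the pump flow into the cap end, so the net volume the pump must supply per unit advance equals the rod cross-section area.
Rod cross-section A_rod = π/4 × (5.15 cm)² = 20.83 cm^2
v = Q_pump / A_rod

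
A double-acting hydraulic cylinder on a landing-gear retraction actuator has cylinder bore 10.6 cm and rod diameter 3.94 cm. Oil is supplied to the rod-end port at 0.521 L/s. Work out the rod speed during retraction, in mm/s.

Rod-side annular area A_ann = π/4 × (10.6² − 3.94²) = 76.06 cm^2
Flow into the rod-end port fills the annular volume.
v = Q / A

v ≈ 68.5 mm/s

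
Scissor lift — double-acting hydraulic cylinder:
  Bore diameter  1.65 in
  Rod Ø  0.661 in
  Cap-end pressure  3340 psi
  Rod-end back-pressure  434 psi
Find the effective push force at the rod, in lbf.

F ≈ 6360 lbf

Cap-side area A_cap = π/4 × (1.65 in)² = 2.138 in^2
Rod-side annular area A_ann = π/4 × (1.65² − 0.661²) = 1.795 in^2
Net thrust = P_cap·A_cap − P_rod·A_ann = 7142 lbf − 779.1 lbf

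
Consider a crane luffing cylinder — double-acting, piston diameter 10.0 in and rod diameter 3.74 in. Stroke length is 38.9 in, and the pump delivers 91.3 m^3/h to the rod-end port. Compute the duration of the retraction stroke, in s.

Rod-side annular area A_ann = π/4 × (10.0² − 3.74²) = 67.55 in^2
Swept volume V = A × L; t = V / Q = A·L / Q

t ≈ 1.70 s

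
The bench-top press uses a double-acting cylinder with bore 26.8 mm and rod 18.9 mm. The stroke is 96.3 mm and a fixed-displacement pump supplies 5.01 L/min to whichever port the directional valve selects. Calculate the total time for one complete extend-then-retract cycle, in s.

t ≈ 0.978 s

Cap-side area A_cap = π/4 × (26.8 mm)² = 564.1 mm^2
Rod-side annular area A_ann = π/4 × (26.8² − 18.9²) = 283.6 mm^2
t_ext = A_cap·L/Q = 0.6506 s
t_ret = A_ann·L/Q = 0.3270 s
t_cycle = t_ext + t_ret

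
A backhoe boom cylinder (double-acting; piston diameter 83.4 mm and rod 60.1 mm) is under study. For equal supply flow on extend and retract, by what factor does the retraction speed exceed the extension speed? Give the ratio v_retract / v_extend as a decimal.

Cap-side area A_cap = π/4 × (83.4 mm)² = 5463 mm^2
Rod-side annular area A_ann = π/4 × (83.4² − 60.1²) = 2626 mm^2
For equal Q, v ∝ 1/A, so v_ret/v_ext = A_cap/A_ann.

v_ret/v_ext ≈ 2.08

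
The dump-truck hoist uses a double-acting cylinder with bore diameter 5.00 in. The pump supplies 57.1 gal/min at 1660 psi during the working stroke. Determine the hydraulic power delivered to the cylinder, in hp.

W ≈ 55.3 hp

Hydraulic power = P × Q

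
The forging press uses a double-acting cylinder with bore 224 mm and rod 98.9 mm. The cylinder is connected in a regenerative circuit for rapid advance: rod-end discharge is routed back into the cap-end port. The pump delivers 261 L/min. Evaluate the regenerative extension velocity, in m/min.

v ≈ 34.0 m/min

In regeneration the rod-end outflow joins the pump flow into the cap end, so the net volume the pump must supply per unit advance equals the rod cross-section area.
Rod cross-section A_rod = π/4 × (98.9 mm)² = 7682 mm^2
v = Q_pump / A_rod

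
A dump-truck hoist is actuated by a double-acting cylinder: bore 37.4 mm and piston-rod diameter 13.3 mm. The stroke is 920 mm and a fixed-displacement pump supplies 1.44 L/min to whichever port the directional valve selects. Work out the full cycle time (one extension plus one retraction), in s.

t ≈ 78.9 s

Cap-side area A_cap = π/4 × (37.4 mm)² = 1099 mm^2
Rod-side annular area A_ann = π/4 × (37.4² − 13.3²) = 959.7 mm^2
t_ext = A_cap·L/Q = 42.11 s
t_ret = A_ann·L/Q = 36.79 s
t_cycle = t_ext + t_ret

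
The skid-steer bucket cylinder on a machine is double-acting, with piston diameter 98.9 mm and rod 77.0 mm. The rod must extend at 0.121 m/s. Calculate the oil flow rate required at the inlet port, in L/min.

Cap-side area A_cap = π/4 × (98.9 mm)² = 7682 mm^2
Q = A × v

Q ≈ 55.8 L/min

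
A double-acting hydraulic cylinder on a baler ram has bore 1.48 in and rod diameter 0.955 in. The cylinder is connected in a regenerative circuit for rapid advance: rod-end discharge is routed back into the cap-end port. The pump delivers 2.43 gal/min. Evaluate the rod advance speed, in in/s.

In regeneration the rod-end outflow joins the pump flow into the cap end, so the net volume the pump must supply per unit advance equals the rod cross-section area.
Rod cross-section A_rod = π/4 × (0.955 in)² = 0.7163 in^2
v = Q_pump / A_rod

v ≈ 13.1 in/s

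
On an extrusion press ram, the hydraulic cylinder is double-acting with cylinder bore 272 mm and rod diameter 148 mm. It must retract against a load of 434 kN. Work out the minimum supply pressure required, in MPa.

Rod-side annular area A_ann = π/4 × (272² − 148²) = 40900 mm^2
Retraction: pressure acts on the annular area.
P = F / A = 434 kN / A

P ≈ 10.6 MPa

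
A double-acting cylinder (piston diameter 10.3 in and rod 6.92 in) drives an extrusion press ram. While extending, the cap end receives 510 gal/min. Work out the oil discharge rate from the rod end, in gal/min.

Cap-side area A_cap = π/4 × (10.3 in)² = 83.32 in^2
Rod-side annular area A_ann = π/4 × (10.3² − 6.92²) = 45.71 in^2
Piston speed v = Q_in/A_cap; rod-end outflow Q_out = v × A_ann = Q_in × A_ann/A_cap.

Q_out ≈ 280 gal/min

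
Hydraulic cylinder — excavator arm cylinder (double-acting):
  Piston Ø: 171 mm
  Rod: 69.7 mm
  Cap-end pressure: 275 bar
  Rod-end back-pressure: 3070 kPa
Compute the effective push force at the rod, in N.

F ≈ 5.73e5 N

Cap-side area A_cap = π/4 × (171 mm)² = 22970 mm^2
Rod-side annular area A_ann = π/4 × (171² − 69.7²) = 19150 mm^2
Net thrust = P_cap·A_cap − P_rod·A_ann = 6.316e5 N − 58790 N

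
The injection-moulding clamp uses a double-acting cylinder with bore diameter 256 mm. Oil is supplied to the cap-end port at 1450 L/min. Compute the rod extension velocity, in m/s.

Cap-side area A_cap = π/4 × (256 mm)² = 51470 mm^2
v = Q / A

v ≈ 0.470 m/s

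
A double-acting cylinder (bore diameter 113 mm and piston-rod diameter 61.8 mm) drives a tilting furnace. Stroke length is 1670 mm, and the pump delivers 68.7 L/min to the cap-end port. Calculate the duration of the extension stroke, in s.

t ≈ 14.6 s

Cap-side area A_cap = π/4 × (113 mm)² = 10030 mm^2
Swept volume V = A × L; t = V / Q = A·L / Q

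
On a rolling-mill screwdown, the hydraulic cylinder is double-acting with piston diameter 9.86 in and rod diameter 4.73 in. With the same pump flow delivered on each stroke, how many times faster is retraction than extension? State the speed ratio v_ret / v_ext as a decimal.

Cap-side area A_cap = π/4 × (9.86 in)² = 76.36 in^2
Rod-side annular area A_ann = π/4 × (9.86² − 4.73²) = 58.78 in^2
For equal Q, v ∝ 1/A, so v_ret/v_ext = A_cap/A_ann.

v_ret/v_ext ≈ 1.30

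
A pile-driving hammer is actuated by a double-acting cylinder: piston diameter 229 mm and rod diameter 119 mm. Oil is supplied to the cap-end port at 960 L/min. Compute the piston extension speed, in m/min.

v ≈ 23.3 m/min

Cap-side area A_cap = π/4 × (229 mm)² = 41190 mm^2
v = Q / A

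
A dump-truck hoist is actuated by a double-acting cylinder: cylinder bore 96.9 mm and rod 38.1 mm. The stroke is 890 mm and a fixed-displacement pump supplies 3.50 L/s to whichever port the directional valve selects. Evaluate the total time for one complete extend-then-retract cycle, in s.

t ≈ 3.46 s

Cap-side area A_cap = π/4 × (96.9 mm)² = 7375 mm^2
Rod-side annular area A_ann = π/4 × (96.9² − 38.1²) = 6234 mm^2
t_ext = A_cap·L/Q = 1.875 s
t_ret = A_ann·L/Q = 1.585 s
t_cycle = t_ext + t_ret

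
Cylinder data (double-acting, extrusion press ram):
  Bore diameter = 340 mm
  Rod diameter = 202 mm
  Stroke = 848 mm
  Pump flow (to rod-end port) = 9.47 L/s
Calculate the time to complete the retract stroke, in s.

Rod-side annular area A_ann = π/4 × (340² − 202²) = 58740 mm^2
Swept volume V = A × L; t = V / Q = A·L / Q

t ≈ 5.26 s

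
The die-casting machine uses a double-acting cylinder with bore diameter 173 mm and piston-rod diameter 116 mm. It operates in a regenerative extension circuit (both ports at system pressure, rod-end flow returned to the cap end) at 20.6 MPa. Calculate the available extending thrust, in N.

F ≈ 2.18e5 N

With equal pressure on both faces, forces on the annular region cancel; the net push is pressure × rod cross-section.
Rod cross-section A_rod = π/4 × (116 mm)² = 10570 mm^2
F = P × A_rod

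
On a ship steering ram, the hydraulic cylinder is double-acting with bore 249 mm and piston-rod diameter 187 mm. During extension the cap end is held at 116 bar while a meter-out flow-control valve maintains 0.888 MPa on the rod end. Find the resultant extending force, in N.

F ≈ 5.46e5 N

Cap-side area A_cap = π/4 × (249 mm)² = 48700 mm^2
Rod-side annular area A_ann = π/4 × (249² − 187²) = 21230 mm^2
Net thrust = P_cap·A_cap − P_rod·A_ann = 5.649e5 N − 18850 N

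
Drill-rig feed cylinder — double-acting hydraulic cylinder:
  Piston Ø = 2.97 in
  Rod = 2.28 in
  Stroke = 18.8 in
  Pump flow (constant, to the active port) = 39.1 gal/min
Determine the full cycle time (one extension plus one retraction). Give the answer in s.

Cap-side area A_cap = π/4 × (2.97 in)² = 6.928 in^2
Rod-side annular area A_ann = π/4 × (2.97² − 2.28²) = 2.845 in^2
t_ext = A_cap·L/Q = 0.8652 s
t_ret = A_ann·L/Q = 0.3553 s
t_cycle = t_ext + t_ret

t ≈ 1.22 s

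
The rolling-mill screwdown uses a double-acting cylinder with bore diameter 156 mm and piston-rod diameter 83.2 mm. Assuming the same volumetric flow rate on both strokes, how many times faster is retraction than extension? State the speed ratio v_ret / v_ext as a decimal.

Cap-side area A_cap = π/4 × (156 mm)² = 19110 mm^2
Rod-side annular area A_ann = π/4 × (156² − 83.2²) = 13680 mm^2
For equal Q, v ∝ 1/A, so v_ret/v_ext = A_cap/A_ann.

v_ret/v_ext ≈ 1.40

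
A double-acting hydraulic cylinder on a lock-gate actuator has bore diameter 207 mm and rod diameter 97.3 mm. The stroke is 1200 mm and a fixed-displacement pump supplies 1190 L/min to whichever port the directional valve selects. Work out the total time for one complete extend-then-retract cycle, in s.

t ≈ 3.62 s

Cap-side area A_cap = π/4 × (207 mm)² = 33650 mm^2
Rod-side annular area A_ann = π/4 × (207² − 97.3²) = 26220 mm^2
t_ext = A_cap·L/Q = 2.036 s
t_ret = A_ann·L/Q = 1.586 s
t_cycle = t_ext + t_ret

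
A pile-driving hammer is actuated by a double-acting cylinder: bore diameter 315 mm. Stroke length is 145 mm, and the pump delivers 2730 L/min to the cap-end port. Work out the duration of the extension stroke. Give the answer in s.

t ≈ 0.248 s

Cap-side area A_cap = π/4 × (315 mm)² = 77930 mm^2
Swept volume V = A × L; t = V / Q = A·L / Q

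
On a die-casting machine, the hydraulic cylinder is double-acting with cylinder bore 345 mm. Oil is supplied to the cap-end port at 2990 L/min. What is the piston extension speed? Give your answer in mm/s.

Cap-side area A_cap = π/4 × (345 mm)² = 93480 mm^2
v = Q / A

v ≈ 533 mm/s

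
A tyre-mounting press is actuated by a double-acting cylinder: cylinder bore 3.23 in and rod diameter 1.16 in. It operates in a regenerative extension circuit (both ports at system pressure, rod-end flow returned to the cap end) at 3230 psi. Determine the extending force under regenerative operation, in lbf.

With equal pressure on both faces, forces on the annular region cancel; the net push is pressure × rod cross-section.
Rod cross-section A_rod = π/4 × (1.16 in)² = 1.057 in^2
F = P × A_rod

F ≈ 3410 lbf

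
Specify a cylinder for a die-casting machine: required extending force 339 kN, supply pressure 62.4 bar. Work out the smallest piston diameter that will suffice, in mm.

D ≈ 263 mm

Extension force acts on the full piston face: F = P × (π/4)D².
D = √(4F / (πP)) = √(4 × 339 kN / (π × 62.4 bar))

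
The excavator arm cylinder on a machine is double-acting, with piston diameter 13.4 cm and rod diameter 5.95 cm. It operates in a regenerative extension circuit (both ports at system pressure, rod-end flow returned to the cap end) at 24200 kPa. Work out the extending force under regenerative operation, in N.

F ≈ 67300 N

With equal pressure on both faces, forces on the annular region cancel; the net push is pressure × rod cross-section.
Rod cross-section A_rod = π/4 × (5.95 cm)² = 27.81 cm^2
F = P × A_rod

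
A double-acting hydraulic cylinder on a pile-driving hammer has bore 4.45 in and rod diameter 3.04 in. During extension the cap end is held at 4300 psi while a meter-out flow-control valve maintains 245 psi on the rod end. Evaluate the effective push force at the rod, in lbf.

Cap-side area A_cap = π/4 × (4.45 in)² = 15.55 in^2
Rod-side annular area A_ann = π/4 × (4.45² − 3.04²) = 8.295 in^2
Net thrust = P_cap·A_cap − P_rod·A_ann = 66880 lbf − 2032 lbf

F ≈ 64800 lbf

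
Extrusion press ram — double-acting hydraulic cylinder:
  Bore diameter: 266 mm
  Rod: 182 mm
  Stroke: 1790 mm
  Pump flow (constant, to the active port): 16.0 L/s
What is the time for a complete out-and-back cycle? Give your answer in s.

t ≈ 9.52 s

Cap-side area A_cap = π/4 × (266 mm)² = 55570 mm^2
Rod-side annular area A_ann = π/4 × (266² − 182²) = 29560 mm^2
t_ext = A_cap·L/Q = 6.217 s
t_ret = A_ann·L/Q = 3.307 s
t_cycle = t_ext + t_ret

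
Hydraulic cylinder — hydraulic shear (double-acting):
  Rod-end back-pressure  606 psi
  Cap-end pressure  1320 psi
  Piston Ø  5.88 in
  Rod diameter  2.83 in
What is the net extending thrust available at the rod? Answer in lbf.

F ≈ 23200 lbf

Cap-side area A_cap = π/4 × (5.88 in)² = 27.15 in^2
Rod-side annular area A_ann = π/4 × (5.88² − 2.83²) = 20.86 in^2
Net thrust = P_cap·A_cap − P_rod·A_ann = 35840 lbf − 12640 lbf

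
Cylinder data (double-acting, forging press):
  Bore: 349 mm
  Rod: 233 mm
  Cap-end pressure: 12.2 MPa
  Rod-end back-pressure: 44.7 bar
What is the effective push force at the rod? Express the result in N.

Cap-side area A_cap = π/4 × (349 mm)² = 95660 mm^2
Rod-side annular area A_ann = π/4 × (349² − 233²) = 53020 mm^2
Net thrust = P_cap·A_cap − P_rod·A_ann = 1.167e6 N − 2.370e5 N

F ≈ 9.30e5 N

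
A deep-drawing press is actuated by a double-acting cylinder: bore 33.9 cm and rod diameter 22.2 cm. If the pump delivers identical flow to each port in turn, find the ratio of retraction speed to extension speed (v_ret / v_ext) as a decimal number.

v_ret/v_ext ≈ 1.75

Cap-side area A_cap = π/4 × (33.9 cm)² = 902.6 cm^2
Rod-side annular area A_ann = π/4 × (33.9² − 22.2²) = 515.5 cm^2
For equal Q, v ∝ 1/A, so v_ret/v_ext = A_cap/A_ann.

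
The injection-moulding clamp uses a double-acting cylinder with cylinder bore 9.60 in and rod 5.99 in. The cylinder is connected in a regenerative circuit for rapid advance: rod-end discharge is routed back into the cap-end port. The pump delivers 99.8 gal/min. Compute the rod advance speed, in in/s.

In regeneration the rod-end outflow joins the pump flow into the cap end, so the net volume the pump must supply per unit advance equals the rod cross-section area.
Rod cross-section A_rod = π/4 × (5.99 in)² = 28.18 in^2
v = Q_pump / A_rod

v ≈ 13.6 in/s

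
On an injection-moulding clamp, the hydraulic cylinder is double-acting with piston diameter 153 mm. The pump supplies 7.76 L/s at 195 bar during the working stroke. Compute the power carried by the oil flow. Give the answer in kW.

Hydraulic power = P × Q

W ≈ 151 kW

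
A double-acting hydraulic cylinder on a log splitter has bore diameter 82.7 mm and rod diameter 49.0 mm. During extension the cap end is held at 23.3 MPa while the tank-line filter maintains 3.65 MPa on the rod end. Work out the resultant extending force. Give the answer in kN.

Cap-side area A_cap = π/4 × (82.7 mm)² = 5372 mm^2
Rod-side annular area A_ann = π/4 × (82.7² − 49.0²) = 3486 mm^2
Net thrust = P_cap·A_cap − P_rod·A_ann = 125.2 kN − 12.72 kN

F ≈ 112 kN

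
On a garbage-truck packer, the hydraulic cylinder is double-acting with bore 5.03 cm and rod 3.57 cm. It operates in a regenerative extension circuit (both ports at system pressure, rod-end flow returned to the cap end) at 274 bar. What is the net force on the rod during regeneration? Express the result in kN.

F ≈ 27.4 kN

With equal pressure on both faces, forces on the annular region cancel; the net push is pressure × rod cross-section.
Rod cross-section A_rod = π/4 × (3.57 cm)² = 10.01 cm^2
F = P × A_rod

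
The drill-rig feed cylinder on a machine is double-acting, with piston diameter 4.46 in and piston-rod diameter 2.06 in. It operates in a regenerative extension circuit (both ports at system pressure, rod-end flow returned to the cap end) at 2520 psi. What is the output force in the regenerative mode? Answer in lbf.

With equal pressure on both faces, forces on the annular region cancel; the net push is pressure × rod cross-section.
Rod cross-section A_rod = π/4 × (2.06 in)² = 3.333 in^2
F = P × A_rod

F ≈ 8400 lbf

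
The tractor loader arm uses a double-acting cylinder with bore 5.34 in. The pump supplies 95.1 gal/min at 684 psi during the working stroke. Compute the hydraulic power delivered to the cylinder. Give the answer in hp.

Hydraulic power = P × Q

W ≈ 37.9 hp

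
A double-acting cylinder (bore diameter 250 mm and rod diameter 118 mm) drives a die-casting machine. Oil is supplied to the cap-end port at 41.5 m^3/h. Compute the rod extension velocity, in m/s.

Cap-side area A_cap = π/4 × (250 mm)² = 49090 mm^2
v = Q / A

v ≈ 0.235 m/s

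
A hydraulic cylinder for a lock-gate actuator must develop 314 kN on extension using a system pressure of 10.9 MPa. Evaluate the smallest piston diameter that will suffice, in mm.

Extension force acts on the full piston face: F = P × (π/4)D².
D = √(4F / (πP)) = √(4 × 314 kN / (π × 10.9 MPa))

D ≈ 192 mm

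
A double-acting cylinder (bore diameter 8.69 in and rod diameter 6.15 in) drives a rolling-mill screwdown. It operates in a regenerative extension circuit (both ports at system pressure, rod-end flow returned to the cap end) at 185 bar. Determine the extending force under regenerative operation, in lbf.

With equal pressure on both faces, forces on the annular region cancel; the net push is pressure × rod cross-section.
Rod cross-section A_rod = π/4 × (6.15 in)² = 29.71 in^2
F = P × A_rod

F ≈ 79700 lbf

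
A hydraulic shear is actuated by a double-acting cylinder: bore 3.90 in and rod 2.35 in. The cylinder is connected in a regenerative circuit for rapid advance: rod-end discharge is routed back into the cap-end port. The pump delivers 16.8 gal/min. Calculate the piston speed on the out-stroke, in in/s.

v ≈ 14.9 in/s

In regeneration the rod-end outflow joins the pump flow into the cap end, so the net volume the pump must supply per unit advance equals the rod cross-section area.
Rod cross-section A_rod = π/4 × (2.35 in)² = 4.337 in^2
v = Q_pump / A_rod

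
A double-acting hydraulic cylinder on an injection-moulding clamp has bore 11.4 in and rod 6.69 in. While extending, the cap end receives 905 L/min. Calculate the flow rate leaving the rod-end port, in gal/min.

Q_out ≈ 157 gal/min

Cap-side area A_cap = π/4 × (11.4 in)² = 102.1 in^2
Rod-side annular area A_ann = π/4 × (11.4² − 6.69²) = 66.92 in^2
Piston speed v = Q_in/A_cap; rod-end outflow Q_out = v × A_ann = Q_in × A_ann/A_cap.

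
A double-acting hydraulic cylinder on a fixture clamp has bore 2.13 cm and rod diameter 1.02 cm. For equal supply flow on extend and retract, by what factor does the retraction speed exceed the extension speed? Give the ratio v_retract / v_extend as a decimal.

Cap-side area A_cap = π/4 × (2.13 cm)² = 3.563 cm^2
Rod-side annular area A_ann = π/4 × (2.13² − 1.02²) = 2.746 cm^2
For equal Q, v ∝ 1/A, so v_ret/v_ext = A_cap/A_ann.

v_ret/v_ext ≈ 1.30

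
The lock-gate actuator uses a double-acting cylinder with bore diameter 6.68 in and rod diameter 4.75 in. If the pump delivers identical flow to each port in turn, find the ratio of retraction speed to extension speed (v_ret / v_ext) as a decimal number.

v_ret/v_ext ≈ 2.02

Cap-side area A_cap = π/4 × (6.68 in)² = 35.05 in^2
Rod-side annular area A_ann = π/4 × (6.68² − 4.75²) = 17.33 in^2
For equal Q, v ∝ 1/A, so v_ret/v_ext = A_cap/A_ann.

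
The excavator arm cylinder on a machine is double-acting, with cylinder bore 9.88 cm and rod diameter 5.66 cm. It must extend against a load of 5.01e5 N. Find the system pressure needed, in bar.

Cap-side area A_cap = π/4 × (9.88 cm)² = 76.67 cm^2
P = F / A = 5.01e5 N / A

P ≈ 653 bar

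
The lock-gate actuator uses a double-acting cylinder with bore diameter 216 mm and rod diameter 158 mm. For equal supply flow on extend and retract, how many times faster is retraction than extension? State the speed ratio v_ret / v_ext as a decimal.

v_ret/v_ext ≈ 2.15

Cap-side area A_cap = π/4 × (216 mm)² = 36640 mm^2
Rod-side annular area A_ann = π/4 × (216² − 158²) = 17040 mm^2
For equal Q, v ∝ 1/A, so v_ret/v_ext = A_cap/A_ann.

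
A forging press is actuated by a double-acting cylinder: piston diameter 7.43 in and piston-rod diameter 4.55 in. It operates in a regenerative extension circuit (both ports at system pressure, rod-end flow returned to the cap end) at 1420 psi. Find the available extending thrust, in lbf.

F ≈ 23100 lbf

With equal pressure on both faces, forces on the annular region cancel; the net push is pressure × rod cross-section.
Rod cross-section A_rod = π/4 × (4.55 in)² = 16.26 in^2
F = P × A_rod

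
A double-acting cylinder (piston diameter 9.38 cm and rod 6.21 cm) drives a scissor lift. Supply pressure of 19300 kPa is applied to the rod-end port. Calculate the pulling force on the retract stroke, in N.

F ≈ 74900 N

Rod-side annular area A_ann = π/4 × (9.38² − 6.21²) = 38.81 cm^2
On retraction the pressure acts on the annular area (bore minus rod).
F = P × A_ann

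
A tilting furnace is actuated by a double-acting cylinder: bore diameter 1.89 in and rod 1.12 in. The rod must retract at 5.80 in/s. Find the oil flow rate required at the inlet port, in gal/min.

Rod-side annular area A_ann = π/4 × (1.89² − 1.12²) = 1.820 in^2
Q = A × v

Q ≈ 2.74 gal/min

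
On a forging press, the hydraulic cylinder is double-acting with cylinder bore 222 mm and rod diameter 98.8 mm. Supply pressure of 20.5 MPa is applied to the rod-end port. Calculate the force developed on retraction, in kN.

F ≈ 636 kN

Rod-side annular area A_ann = π/4 × (222² − 98.8²) = 31040 mm^2
On retraction the pressure acts on the annular area (bore minus rod).
F = P × A_ann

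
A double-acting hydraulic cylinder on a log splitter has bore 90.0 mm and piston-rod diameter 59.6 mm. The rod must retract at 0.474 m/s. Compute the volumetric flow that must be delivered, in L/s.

Q ≈ 1.69 L/s

Rod-side annular area A_ann = π/4 × (90.0² − 59.6²) = 3572 mm^2
Q = A × v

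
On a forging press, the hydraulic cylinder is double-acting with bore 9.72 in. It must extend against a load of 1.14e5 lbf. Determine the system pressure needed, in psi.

Cap-side area A_cap = π/4 × (9.72 in)² = 74.20 in^2
P = F / A = 1.14e5 lbf / A

P ≈ 1540 psi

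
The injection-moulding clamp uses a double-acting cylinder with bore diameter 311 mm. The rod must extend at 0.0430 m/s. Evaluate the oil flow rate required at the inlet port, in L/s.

Q ≈ 3.27 L/s

Cap-side area A_cap = π/4 × (311 mm)² = 75960 mm^2
Q = A × v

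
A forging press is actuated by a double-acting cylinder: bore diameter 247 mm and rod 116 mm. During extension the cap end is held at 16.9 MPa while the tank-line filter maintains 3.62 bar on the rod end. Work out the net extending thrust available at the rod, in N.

F ≈ 7.96e5 N

Cap-side area A_cap = π/4 × (247 mm)² = 47920 mm^2
Rod-side annular area A_ann = π/4 × (247² − 116²) = 37350 mm^2
Net thrust = P_cap·A_cap − P_rod·A_ann = 8.098e5 N − 13520 N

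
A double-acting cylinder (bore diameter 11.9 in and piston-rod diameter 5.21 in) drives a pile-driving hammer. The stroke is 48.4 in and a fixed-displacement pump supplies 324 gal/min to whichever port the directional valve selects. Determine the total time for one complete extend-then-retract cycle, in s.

Cap-side area A_cap = π/4 × (11.9 in)² = 111.2 in^2
Rod-side annular area A_ann = π/4 × (11.9² − 5.21²) = 89.90 in^2
t_ext = A_cap·L/Q = 4.315 s
t_ret = A_ann·L/Q = 3.488 s
t_cycle = t_ext + t_ret

t ≈ 7.80 s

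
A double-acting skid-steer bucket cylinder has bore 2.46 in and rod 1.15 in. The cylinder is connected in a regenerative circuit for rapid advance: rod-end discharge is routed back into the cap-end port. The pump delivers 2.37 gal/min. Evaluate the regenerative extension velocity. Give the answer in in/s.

In regeneration the rod-end outflow joins the pump flow into the cap end, so the net volume the pump must supply per unit advance equals the rod cross-section area.
Rod cross-section A_rod = π/4 × (1.15 in)² = 1.039 in^2
v = Q_pump / A_rod

v ≈ 8.78 in/s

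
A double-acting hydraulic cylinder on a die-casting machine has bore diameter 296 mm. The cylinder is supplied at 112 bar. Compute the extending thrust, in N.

Cap-side area A_cap = π/4 × (296 mm)² = 68810 mm^2
F = P × A_cap = 112 bar × A_cap

F ≈ 7.71e5 N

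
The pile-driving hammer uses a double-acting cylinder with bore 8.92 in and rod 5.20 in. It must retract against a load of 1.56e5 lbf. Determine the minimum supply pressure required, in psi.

Rod-side annular area A_ann = π/4 × (8.92² − 5.20²) = 41.25 in^2
Retraction: pressure acts on the annular area.
P = F / A = 1.56e5 lbf / A

P ≈ 3780 psi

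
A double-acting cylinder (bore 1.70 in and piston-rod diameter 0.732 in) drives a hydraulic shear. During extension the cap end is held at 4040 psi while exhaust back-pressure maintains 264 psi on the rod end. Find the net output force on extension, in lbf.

Cap-side area A_cap = π/4 × (1.70 in)² = 2.270 in^2
Rod-side annular area A_ann = π/4 × (1.70² − 0.732²) = 1.849 in^2
Net thrust = P_cap·A_cap − P_rod·A_ann = 9170 lbf − 488.1 lbf

F ≈ 8680 lbf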